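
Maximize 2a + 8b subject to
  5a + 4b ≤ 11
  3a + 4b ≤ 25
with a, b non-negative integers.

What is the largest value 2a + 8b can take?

16

(a,b)=(0,2): 5·0+4·2=8≤11, 3·0+4·2=8≤25, objective 16.
(a,b)=(1,1): 5·1+4·1=9≤11, 3·1+4·1=7≤25, objective 10.
(a,b)=(0,1): 5·0+4·1=4≤11, 3·0+4·1=4≤25, objective 8.
The best lattice point is (0,2), giving 16.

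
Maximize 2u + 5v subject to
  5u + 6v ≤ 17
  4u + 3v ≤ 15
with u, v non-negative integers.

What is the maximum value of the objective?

Relaxing integrality, the LP optimum is 14.17 at (u,v) = (0, 2.83), which is not an integer point.
(u,v)=(1,2): 5·1+6·2=17≤17, 4·1+3·2=10≤15, objective 12.
(u,v)=(0,2): 5·0+6·2=12≤17, 4·0+3·2=6≤15, objective 10.
(u,v)=(2,1): 5·2+6·1=16≤17, 4·2+3·1=11≤15, objective 9.
The best lattice point is (1,2), giving 12.

12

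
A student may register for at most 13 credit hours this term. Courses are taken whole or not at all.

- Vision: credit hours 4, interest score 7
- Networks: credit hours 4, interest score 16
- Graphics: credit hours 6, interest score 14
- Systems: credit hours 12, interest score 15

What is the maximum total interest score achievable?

This is a 0-1 knapsack instance.
Allowing fractional choices, the relaxed optimum would be about 35.2, but courses are indivisible.
Vision + Networks: credit hours 4 + 4 = 8 ≤ 13, interest score 7 + 16 = 23.
Vision + Graphics: credit hours 4 + 6 = 10 ≤ 13, interest score 7 + 14 = 21.
Networks + Graphics: credit hours 4 + 6 = 10 ≤ 13, interest score 16 + 14 = 30.
Best is Networks and Graphics with total interest score 30.

30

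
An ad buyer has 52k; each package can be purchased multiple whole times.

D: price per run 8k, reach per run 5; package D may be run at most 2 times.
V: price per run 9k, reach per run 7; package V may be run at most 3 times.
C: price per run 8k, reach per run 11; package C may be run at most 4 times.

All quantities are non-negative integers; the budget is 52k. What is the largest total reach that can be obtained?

58

This is a bounded integer knapsack.
C has the best ratio (11/8); taking only C gives at most 4×11 = 44 (stopped by the supply cap of 4).
Mixing does better — 2×V and 4×C: price 50 ≤ 52, reach 2·7 + 4·11 = 58.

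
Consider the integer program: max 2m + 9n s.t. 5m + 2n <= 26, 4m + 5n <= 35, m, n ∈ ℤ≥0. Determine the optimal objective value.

(m,n)=(0,7) is feasible, giving 63.
(m,n)=(1,6) is feasible, giving 56.
(m,n)=(0,6) is feasible, giving 54.
No feasible integer point exceeds 63.

63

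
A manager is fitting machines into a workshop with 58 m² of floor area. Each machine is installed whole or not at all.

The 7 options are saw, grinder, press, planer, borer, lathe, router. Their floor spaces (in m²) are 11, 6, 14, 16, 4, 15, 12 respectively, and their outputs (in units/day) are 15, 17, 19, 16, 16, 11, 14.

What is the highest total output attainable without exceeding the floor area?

Take saw, grinder, press, planer, and borer: floor space 11 + 6 + 14 + 16 + 4 = 51 ≤ 58, output 15 + 17 + 19 + 16 + 16 = 83.
No other feasible combination does better.

83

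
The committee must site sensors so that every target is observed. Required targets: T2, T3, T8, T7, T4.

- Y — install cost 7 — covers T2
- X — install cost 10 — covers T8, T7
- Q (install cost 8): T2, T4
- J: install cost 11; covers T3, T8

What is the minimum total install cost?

Choose X, Q, and J: together they cover T2, T3, T8, T7, T4 — every target.
Total install cost: 10 + 8 + 11 = 29.
No cover costs less than 29.

29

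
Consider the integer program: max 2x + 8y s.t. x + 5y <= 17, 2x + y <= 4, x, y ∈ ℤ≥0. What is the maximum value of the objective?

24

The continuous relaxation peaks at (0.333, 3.33) with value 27.33; rounding to a feasible lattice point costs some objective.
(x,y)=(0,3) is feasible, giving 24.
(x,y)=(1,2) is feasible, giving 18.
No feasible integer point exceeds 24.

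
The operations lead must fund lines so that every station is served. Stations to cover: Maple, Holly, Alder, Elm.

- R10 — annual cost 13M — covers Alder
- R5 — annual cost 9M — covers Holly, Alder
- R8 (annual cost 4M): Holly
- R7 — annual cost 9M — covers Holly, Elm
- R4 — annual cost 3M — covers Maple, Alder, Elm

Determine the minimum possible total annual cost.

7

Choose R8 and R4: together they cover Maple, Holly, Alder, Elm — every station.
Total annual cost: 4 + 3 = 7.
No cover costs less than 7.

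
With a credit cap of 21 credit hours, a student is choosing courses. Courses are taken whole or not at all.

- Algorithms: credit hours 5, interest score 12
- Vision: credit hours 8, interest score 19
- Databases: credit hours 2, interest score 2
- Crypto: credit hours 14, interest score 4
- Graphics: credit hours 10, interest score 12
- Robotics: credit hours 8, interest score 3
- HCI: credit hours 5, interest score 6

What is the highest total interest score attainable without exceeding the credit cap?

39

Allowing fractional choices, the relaxed optimum would be about 40.6, but courses are indivisible.
Algorithms + Vision + HCI: credit hours 5 + 8 + 5 = 18 ≤ 21, interest score 12 + 19 + 6 = 37.
Algorithms + Vision + Robotics: credit hours 5 + 8 + 8 = 21 ≤ 21, interest score 12 + 19 + 3 = 34.
Algorithms + Vision + Databases + HCI: credit hours 5 + 8 + 2 + 5 = 20 ≤ 21, interest score 12 + 19 + 2 + 6 = 39.
Best is Algorithms, Vision, Databases, and HCI with total interest score 39.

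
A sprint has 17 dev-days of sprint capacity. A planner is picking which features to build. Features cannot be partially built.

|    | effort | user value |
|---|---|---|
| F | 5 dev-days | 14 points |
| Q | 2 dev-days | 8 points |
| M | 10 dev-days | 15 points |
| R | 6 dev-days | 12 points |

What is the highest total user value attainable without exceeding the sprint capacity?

Treat it as a binary knapsack problem.
Allowing fractional choices, the relaxed optimum would be about 40.0, but features are indivisible.
F + Q + R: effort 5 + 2 + 6 = 13 ≤ 17, user value 14 + 8 + 12 = 34.
F + M: effort 5 + 10 = 15 ≤ 17, user value 14 + 15 = 29.
F + Q + M: effort 5 + 2 + 10 = 17 ≤ 17, user value 14 + 8 + 15 = 37.
Best is F, Q, and M with total user value 37.

37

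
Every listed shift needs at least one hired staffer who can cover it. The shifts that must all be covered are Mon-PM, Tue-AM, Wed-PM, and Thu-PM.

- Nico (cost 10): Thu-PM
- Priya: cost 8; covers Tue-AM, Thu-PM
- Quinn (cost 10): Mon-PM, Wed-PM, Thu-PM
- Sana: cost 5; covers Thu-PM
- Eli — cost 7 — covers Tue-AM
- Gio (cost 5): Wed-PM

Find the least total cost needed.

Choose Quinn and Eli: together they cover Mon-PM, Tue-AM, Wed-PM, Thu-PM — every shift.
Total cost: 10 + 7 = 17.
No cover costs less than 17.

17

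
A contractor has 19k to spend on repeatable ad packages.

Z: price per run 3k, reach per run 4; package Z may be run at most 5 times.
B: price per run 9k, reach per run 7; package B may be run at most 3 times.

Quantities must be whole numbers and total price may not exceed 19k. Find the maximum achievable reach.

Take 5×Z: price 15 ≤ 19, reach 5·4 = 20.
Z has the best ratio (4/3) and is taken to its limit of 5; remaining capacity is filled optimally with the others.

20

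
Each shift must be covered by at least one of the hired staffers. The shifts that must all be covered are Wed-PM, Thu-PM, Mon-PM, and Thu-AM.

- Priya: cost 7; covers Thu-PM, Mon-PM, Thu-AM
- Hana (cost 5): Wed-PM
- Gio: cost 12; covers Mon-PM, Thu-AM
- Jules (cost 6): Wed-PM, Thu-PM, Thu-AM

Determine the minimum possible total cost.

The greedy cost-per-new-shift heuristic would pick Jules and Priya for 13, but a cheaper cover exists.
Choose Priya and Hana: together they cover Wed-PM, Thu-PM, Mon-PM, Thu-AM — every shift.
Total cost: 7 + 5 = 12.
No cover costs less than 12.

12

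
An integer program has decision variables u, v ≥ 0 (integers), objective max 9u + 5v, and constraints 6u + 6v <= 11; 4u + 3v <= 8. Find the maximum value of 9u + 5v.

9

The continuous relaxation peaks at (1.83, 0) with value 16.50; rounding to a feasible lattice point costs some objective.
(u,v)=(1,0): 6·1+6·0=6≤11, 4·1+3·0=4≤8, objective 9.
(u,v)=(0,1): 6·0+6·1=6≤11, 4·0+3·1=3≤8, objective 5.
Maximum is 9 at (u,v)=(1,0).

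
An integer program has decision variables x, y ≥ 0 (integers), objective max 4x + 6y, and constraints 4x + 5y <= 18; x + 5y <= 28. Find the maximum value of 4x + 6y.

Relaxing integrality, the LP optimum is 21.60 at (x,y) = (0, 3.6), which is not an integer point.
(x,y)=(2,2): 4·2+5·2=18≤18, 1·2+5·2=12≤28, objective 20.
(x,y)=(3,1): 4·3+5·1=17≤18, 1·3+5·1=8≤28, objective 18.
(x,y)=(0,3): 4·0+5·3=15≤18, 1·0+5·3=15≤28, objective 18.
(x,y)=(1,2): 4·1+5·2=14≤18, 1·1+5·2=11≤28, objective 16.
The best lattice point is (2,2), giving 20.

20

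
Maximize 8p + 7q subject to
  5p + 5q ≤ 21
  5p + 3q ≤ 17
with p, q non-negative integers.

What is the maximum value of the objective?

The continuous relaxation peaks at (2.2, 2) with value 31.60; rounding to a feasible lattice point costs some objective.
(p,q)=(2,2): 5·2+5·2=20≤21, 5·2+3·2=16≤17, objective 30.
(p,q)=(1,3): 5·1+5·3=20≤21, 5·1+3·3=14≤17, objective 29.
(p,q)=(2,1): 5·2+5·1=15≤21, 5·2+3·1=13≤17, objective 23.
(p,q)=(1,2): 5·1+5·2=15≤21, 5·1+3·2=11≤17, objective 22.
Maximum is 30 at (p,q)=(2,2).

30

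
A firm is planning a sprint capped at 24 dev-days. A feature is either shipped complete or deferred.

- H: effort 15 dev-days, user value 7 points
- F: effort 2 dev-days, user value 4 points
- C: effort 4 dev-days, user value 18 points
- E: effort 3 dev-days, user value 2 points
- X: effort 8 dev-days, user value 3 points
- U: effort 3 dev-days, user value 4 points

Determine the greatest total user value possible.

Treat it as a binary knapsack problem.
Take H, F, C, and U: effort 15 + 2 + 4 + 3 = 24 ≤ 24, user value 7 + 4 + 18 + 4 = 33.
No other feasible combination does better.

33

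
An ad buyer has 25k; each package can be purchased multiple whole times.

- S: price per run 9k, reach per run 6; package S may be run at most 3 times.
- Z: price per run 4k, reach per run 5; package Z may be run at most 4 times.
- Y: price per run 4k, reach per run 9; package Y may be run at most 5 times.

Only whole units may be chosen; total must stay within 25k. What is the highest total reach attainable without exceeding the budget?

This is a bounded integer knapsack.
1×Z and 5×Y: price 24 ≤ 25, reach 1·5 + 5·9 = 50.
2×Z and 4×Y: price 24 ≤ 25, reach 2·5 + 4·9 = 46.
Best is 50.

50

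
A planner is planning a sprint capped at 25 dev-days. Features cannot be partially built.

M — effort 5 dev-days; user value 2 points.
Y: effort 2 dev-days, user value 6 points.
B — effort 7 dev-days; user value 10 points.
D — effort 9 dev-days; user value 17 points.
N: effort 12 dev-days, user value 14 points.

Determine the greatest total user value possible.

37

Allowing fractional choices, the relaxed optimum would be about 41.2, but features are indivisible.
Y + B + D: effort 2 + 7 + 9 = 18 ≤ 25, user value 6 + 10 + 17 = 33.
M + Y + B + D: effort 5 + 2 + 7 + 9 = 23 ≤ 25, user value 2 + 6 + 10 + 17 = 35.
Y + D + N: effort 2 + 9 + 12 = 23 ≤ 25, user value 6 + 17 + 14 = 37.
Best is Y, D, and N with total user value 37.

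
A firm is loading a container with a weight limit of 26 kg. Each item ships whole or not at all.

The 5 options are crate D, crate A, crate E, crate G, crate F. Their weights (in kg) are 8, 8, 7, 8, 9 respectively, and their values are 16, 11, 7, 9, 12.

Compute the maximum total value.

39

This is a 0-1 knapsack instance.
Take crate D, crate A, and crate F: weight 8 + 8 + 9 = 25 ≤ 26, value 16 + 11 + 12 = 39.
No other feasible combination does better.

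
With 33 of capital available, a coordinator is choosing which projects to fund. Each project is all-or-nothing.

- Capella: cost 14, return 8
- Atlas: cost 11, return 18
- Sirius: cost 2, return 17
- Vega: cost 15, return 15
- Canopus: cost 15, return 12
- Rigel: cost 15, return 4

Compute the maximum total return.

Take Atlas, Sirius, and Vega: cost 11 + 2 + 15 = 28 ≤ 33, return 18 + 17 + 15 = 50.
No other feasible combination does better.

50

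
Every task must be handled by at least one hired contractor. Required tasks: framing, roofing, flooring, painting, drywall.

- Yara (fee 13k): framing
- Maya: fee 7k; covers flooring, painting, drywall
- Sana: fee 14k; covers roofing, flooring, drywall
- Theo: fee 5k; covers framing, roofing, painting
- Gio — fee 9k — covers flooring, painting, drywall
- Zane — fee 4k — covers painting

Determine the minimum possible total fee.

This is a weighted set-cover instance.
Choose Maya and Theo: together they cover framing, roofing, flooring, painting, drywall — every task.
Total fee: 7 + 5 = 12.
No cover costs less than 12.

12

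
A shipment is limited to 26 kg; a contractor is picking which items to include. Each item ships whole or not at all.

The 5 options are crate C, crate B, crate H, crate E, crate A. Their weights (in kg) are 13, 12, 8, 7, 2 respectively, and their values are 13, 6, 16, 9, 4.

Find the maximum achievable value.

Allowing fractional choices, the relaxed optimum would be about 38.0, but items are indivisible.
crate H + crate E + crate A: weight 8 + 7 + 2 = 17 ≤ 26, value 16 + 9 + 4 = 29.
crate C + crate H + crate A: weight 13 + 8 + 2 = 23 ≤ 26, value 13 + 16 + 4 = 33.
crate C + crate H: weight 13 + 8 = 21 ≤ 26, value 13 + 16 = 29.
Best is crate C, crate H, and crate A with total value 33.

33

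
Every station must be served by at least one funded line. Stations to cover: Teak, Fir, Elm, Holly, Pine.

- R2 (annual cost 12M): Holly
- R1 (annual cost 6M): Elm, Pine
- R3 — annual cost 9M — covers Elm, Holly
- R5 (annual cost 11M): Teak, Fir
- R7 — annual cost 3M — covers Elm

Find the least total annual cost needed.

26

Choose R1, R3, and R5: together they cover Teak, Fir, Elm, Holly, Pine — every station.
Total annual cost: 6 + 9 + 11 = 26.
No cover costs less than 26.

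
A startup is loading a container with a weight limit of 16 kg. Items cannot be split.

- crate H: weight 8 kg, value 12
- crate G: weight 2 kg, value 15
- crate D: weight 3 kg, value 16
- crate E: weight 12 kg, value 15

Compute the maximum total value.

crate H + crate G + crate D: weight 8 + 2 + 3 = 13 ≤ 16, value 12 + 15 + 16 = 43.
crate G + crate D: weight 2 + 3 = 5 ≤ 16, value 15 + 16 = 31.
Best is crate H, crate G, and crate D with total value 43.

43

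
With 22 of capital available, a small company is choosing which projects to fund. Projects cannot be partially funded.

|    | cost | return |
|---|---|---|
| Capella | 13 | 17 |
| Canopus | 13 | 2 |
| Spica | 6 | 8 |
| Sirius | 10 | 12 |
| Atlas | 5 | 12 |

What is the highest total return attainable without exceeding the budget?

32

Capella + Spica: cost 13 + 6 = 19 ≤ 22, return 17 + 8 = 25.
Spica + Sirius + Atlas: cost 6 + 10 + 5 = 21 ≤ 22, return 8 + 12 + 12 = 32.
Capella + Atlas: cost 13 + 5 = 18 ≤ 22, return 17 + 12 = 29.
Best is Spica, Sirius, and Atlas with total return 32.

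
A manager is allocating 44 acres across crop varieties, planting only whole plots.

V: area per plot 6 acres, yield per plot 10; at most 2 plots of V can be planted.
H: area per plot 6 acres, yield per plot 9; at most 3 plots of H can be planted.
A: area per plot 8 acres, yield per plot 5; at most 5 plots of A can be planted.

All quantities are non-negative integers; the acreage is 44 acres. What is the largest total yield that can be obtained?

This is a bounded integer knapsack.
V has the best ratio (10/6); taking only V gives at most 2×10 = 20 (stopped by the supply cap of 2).
Mixing does better — 2×V, 3×H, and 1×A: area 38 ≤ 44, yield 2·10 + 3·9 + 1·5 = 52.

52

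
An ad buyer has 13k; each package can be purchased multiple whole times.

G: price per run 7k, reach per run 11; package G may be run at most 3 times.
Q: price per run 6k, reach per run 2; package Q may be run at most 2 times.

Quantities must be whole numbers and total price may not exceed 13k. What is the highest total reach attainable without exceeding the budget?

13

G has the best ratio (11/7); taking only G gives at most 1×11 = 11 (stopped by the price limit).
Mixing does better — 1×G and 1×Q: price 13 ≤ 13, reach 1·11 + 1·2 = 13.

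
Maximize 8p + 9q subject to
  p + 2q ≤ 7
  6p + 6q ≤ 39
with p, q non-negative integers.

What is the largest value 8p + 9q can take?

49

(p,q)=(5,1) is feasible, giving 49.
(p,q)=(6,0) is feasible, giving 48.
(p,q)=(4,1) is feasible, giving 41.
(p,q)=(5,0) is feasible, giving 40.
No feasible integer point exceeds 49.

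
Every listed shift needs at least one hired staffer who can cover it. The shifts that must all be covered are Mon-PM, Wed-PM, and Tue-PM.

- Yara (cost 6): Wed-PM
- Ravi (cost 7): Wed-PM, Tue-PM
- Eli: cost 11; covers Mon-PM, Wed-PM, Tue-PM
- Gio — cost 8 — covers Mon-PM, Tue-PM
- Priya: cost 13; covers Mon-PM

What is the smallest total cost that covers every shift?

The greedy cost-per-new-shift heuristic would pick Ravi and Gio for 15, but a cheaper cover exists.
Eli alone covers Mon-PM, Wed-PM, Tue-PM — every shift.
Total cost: 11.
No cover costs less than 11.

11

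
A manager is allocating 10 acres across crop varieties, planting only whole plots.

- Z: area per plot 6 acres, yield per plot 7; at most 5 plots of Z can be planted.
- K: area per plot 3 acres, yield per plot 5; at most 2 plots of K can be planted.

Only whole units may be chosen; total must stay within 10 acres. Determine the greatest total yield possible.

2×K: area 6 ≤ 10, yield 2·5 = 10.
1×Z and 1×K: area 9 ≤ 10, yield 1·7 + 1·5 = 12.
Best is 12.

12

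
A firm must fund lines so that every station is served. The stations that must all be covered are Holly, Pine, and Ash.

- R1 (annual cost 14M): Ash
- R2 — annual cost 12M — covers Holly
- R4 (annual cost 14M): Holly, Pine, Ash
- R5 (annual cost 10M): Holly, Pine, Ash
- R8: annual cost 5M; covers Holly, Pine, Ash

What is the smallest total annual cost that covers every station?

5

R8 alone covers Holly, Pine, Ash — every station.
Total annual cost: 5.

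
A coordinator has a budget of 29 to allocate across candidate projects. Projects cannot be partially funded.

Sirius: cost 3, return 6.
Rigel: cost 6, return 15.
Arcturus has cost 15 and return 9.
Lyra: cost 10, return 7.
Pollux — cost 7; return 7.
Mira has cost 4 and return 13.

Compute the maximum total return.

Treat it as a binary knapsack problem.
Sirius + Rigel + Pollux + Mira: cost 3 + 6 + 7 + 4 = 20 ≤ 29, return 6 + 15 + 7 + 13 = 41.
Rigel + Lyra + Pollux + Mira: cost 6 + 10 + 7 + 4 = 27 ≤ 29, return 15 + 7 + 7 + 13 = 42.
Sirius + Rigel + Arcturus + Mira: cost 3 + 6 + 15 + 4 = 28 ≤ 29, return 6 + 15 + 9 + 13 = 43.
Best is Sirius, Rigel, Arcturus, and Mira with total return 43.

43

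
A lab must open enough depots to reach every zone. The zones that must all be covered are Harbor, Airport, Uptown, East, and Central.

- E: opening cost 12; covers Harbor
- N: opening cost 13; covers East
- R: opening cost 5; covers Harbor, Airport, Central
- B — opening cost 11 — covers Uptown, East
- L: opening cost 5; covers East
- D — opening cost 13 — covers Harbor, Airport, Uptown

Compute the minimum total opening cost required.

16

This is an integer covering problem.
Choose R and B: together they cover Harbor, Airport, Uptown, East, Central — every zone.
Total opening cost: 5 + 11 = 16.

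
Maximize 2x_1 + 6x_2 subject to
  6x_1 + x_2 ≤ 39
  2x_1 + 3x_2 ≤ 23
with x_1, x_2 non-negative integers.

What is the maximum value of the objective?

44

(x_1,x_2)=(1,7): 6·1+1·7=13≤39, 2·1+3·7=23≤23, objective 44.
(x_1,x_2)=(0,7): 6·0+1·7=7≤39, 2·0+3·7=21≤23, objective 42.
(x_1,x_2)=(2,6): 6·2+1·6=18≤39, 2·2+3·6=22≤23, objective 40.
Maximum is 44 at (x_1,x_2)=(1,7).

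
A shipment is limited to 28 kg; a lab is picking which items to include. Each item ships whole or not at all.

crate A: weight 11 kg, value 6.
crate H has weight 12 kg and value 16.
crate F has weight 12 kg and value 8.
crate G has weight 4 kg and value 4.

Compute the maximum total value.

28

This is an integer program with binary decision variables.
Take crate H, crate F, and crate G: weight 12 + 12 + 4 = 28 ≤ 28, value 16 + 8 + 4 = 28.
No other feasible combination does better.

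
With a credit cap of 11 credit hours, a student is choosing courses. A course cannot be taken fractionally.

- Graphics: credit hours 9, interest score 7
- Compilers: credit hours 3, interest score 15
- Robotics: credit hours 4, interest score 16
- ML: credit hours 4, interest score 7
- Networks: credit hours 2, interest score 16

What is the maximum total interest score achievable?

47

This is a 0-1 knapsack instance.
Take Compilers, Robotics, and Networks: credit hours 3 + 4 + 2 = 9 ≤ 11, interest score 15 + 16 + 16 = 47.
No other feasible combination does better.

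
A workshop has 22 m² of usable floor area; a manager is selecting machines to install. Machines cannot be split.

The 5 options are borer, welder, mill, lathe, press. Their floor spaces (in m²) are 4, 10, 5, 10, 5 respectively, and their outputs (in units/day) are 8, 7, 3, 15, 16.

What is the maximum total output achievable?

Allowing fractional choices, the relaxed optimum would be about 41.1, but machines are indivisible.
borer + lathe + press: floor space 4 + 10 + 5 = 19 ≤ 22, output 8 + 15 + 16 = 39.
mill + lathe + press: floor space 5 + 10 + 5 = 20 ≤ 22, output 3 + 15 + 16 = 34.
Best is borer, lathe, and press with total output 39.

39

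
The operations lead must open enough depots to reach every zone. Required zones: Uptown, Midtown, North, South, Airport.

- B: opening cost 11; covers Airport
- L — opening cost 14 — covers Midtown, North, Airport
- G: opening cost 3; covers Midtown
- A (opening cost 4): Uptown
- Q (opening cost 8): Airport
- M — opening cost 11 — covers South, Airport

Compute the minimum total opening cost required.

This is an integer covering problem.
The greedy cost-per-new-zone heuristic would pick G, A, M, and L for 32, but a cheaper cover exists.
Choose L, A, and M: together they cover Uptown, Midtown, North, South, Airport — every zone.
Total opening cost: 14 + 4 + 11 = 29.
No cover costs less than 29.

29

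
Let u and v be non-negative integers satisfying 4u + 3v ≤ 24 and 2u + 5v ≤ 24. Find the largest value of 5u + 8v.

(u,v)=(2,4) is feasible, giving 42.
(u,v)=(3,3) is feasible, giving 39.
(u,v)=(1,4) is feasible, giving 37.
No feasible integer point exceeds 42.

42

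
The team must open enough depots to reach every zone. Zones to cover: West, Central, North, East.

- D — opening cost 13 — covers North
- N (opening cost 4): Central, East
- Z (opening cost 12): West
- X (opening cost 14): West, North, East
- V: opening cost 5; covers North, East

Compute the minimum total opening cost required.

Choose N and X: together they cover West, Central, North, East — every zone.
Total opening cost: 4 + 14 = 18.

18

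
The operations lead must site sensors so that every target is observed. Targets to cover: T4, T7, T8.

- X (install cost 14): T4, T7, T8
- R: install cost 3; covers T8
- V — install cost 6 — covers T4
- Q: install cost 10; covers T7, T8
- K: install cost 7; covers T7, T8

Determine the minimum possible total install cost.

13

The greedy cost-per-new-target heuristic would pick R, V, and K for 16, but a cheaper cover exists.
Choose V and K: together they cover T4, T7, T8 — every target.
Total install cost: 6 + 7 = 13.
No cover costs less than 13.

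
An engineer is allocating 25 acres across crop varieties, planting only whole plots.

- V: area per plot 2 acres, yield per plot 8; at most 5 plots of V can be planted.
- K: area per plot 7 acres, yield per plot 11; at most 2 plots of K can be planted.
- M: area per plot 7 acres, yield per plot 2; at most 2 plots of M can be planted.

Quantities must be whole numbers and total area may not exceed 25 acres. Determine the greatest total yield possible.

V has the best ratio (8/2); taking only V gives at most 5×8 = 40 (stopped by the supply cap of 5).
Mixing does better — 5×V and 2×K: area 24 ≤ 25, yield 5·8 + 2·11 = 62.

62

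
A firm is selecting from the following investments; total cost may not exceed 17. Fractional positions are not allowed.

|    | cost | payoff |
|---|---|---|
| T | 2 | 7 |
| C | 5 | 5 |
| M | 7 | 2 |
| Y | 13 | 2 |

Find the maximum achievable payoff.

T + C: cost 2 + 5 = 7 ≤ 17, payoff 7 + 5 = 12.
T + C + M: cost 2 + 5 + 7 = 14 ≤ 17, payoff 7 + 5 + 2 = 14.
Best is T, C, and M with total payoff 14.

14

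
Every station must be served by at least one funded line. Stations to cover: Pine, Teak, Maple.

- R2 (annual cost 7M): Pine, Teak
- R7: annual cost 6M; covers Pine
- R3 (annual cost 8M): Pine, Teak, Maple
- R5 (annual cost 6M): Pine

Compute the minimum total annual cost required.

8

This is a weighted set-cover instance.
R3 alone covers Pine, Teak, Maple — every station.
Total annual cost: 8.
No cover costs less than 8.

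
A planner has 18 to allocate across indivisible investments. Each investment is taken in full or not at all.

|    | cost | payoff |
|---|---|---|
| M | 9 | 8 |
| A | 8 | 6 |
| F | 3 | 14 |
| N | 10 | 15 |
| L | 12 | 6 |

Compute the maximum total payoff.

Allowing fractional choices, the relaxed optimum would be about 33.4, but investments are indivisible.
M + F: cost 9 + 3 = 12 ≤ 18, payoff 8 + 14 = 22.
F + N: cost 3 + 10 = 13 ≤ 18, payoff 14 + 15 = 29.
A + N: cost 8 + 10 = 18 ≤ 18, payoff 6 + 15 = 21.
Best is F and N with total payoff 29.

29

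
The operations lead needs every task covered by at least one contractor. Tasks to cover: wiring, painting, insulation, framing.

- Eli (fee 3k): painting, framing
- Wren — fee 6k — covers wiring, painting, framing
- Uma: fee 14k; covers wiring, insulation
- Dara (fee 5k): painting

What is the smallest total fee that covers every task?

This is an integer covering problem.
The greedy cost-per-new-task heuristic would pick Eli, Wren, and Uma for 23, but a cheaper cover exists.
Choose Eli and Uma: together they cover wiring, painting, insulation, framing — every task.
Total fee: 3 + 14 = 17.
No cover costs less than 17.

17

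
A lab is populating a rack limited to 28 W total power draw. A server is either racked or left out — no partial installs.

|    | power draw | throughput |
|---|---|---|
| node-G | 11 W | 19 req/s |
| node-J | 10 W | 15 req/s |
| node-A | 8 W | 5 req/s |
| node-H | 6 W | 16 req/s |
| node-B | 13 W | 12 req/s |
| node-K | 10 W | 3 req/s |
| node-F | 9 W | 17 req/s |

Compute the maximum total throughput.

52

Allowing fractional choices, the relaxed optimum would be about 55.0, but servers are indivisible.
node-J + node-H + node-F: power draw 10 + 6 + 9 = 25 ≤ 28, throughput 15 + 16 + 17 = 48.
node-G + node-H + node-F: power draw 11 + 6 + 9 = 26 ≤ 28, throughput 19 + 16 + 17 = 52.
node-G + node-J + node-H: power draw 11 + 10 + 6 = 27 ≤ 28, throughput 19 + 15 + 16 = 50.
Best is node-G, node-H, and node-F with total throughput 52.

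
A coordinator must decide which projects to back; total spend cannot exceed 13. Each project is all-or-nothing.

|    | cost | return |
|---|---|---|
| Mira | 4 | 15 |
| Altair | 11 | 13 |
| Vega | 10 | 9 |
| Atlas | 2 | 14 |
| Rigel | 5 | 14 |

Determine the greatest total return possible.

43

Allowing fractional choices, the relaxed optimum would be about 45.4, but projects are indivisible.
Mira + Atlas + Rigel: cost 4 + 2 + 5 = 11 ≤ 13, return 15 + 14 + 14 = 43.
Mira + Rigel: cost 4 + 5 = 9 ≤ 13, return 15 + 14 = 29.
Mira + Atlas: cost 4 + 2 = 6 ≤ 13, return 15 + 14 = 29.
Best is Mira, Atlas, and Rigel with total return 43.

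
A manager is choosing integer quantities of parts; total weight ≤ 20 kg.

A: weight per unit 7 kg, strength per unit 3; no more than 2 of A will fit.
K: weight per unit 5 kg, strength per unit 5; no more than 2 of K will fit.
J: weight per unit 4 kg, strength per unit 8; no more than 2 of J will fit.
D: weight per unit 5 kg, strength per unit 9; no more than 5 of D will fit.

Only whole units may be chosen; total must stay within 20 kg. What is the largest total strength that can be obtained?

36

Take 4×D: weight 20 ≤ 20, strength 4·9 = 36.
No other integer combination yields more.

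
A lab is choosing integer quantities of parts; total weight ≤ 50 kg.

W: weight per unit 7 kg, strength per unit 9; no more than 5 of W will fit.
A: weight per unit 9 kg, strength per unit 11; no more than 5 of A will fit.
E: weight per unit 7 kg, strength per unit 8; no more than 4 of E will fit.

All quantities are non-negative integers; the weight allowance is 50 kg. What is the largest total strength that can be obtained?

This is a bounded integer knapsack.
Take 2×W and 4×A: weight 50 ≤ 50, strength 2·9 + 4·11 = 62.
No other integer combination yields more.

62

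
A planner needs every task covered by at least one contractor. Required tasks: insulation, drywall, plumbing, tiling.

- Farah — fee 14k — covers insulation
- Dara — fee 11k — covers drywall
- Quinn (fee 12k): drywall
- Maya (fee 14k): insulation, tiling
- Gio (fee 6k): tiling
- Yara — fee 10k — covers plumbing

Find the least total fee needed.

35

This is an integer covering problem.
Choose Dara, Maya, and Yara: together they cover insulation, drywall, plumbing, tiling — every task.
Total fee: 11 + 14 + 10 = 35.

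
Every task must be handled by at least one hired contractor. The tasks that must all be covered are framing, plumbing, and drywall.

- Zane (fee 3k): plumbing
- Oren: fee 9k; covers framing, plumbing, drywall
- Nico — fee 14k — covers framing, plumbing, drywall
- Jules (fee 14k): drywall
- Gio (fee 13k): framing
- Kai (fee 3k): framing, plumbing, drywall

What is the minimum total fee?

3

Kai alone covers framing, plumbing, drywall — every task.
Total fee: 3.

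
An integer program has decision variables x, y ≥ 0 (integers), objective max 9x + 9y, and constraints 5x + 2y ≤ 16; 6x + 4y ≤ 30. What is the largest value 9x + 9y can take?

63

Relaxing integrality, the LP optimum is 67.50 at (x,y) = (0, 7.5), which is not an integer point.
(x,y)=(0,7) is feasible, giving 63.
(x,y)=(0,6) is feasible, giving 54.
The best lattice point is (0,7), giving 63.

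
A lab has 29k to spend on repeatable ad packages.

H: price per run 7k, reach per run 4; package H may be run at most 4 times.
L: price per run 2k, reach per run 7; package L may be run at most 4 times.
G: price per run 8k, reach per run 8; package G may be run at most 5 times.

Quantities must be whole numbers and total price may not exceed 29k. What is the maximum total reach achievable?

This is a bounded integer knapsack.
4×L and 2×G: price 24 ≤ 29, reach 4·7 + 2·8 = 44.
1×H, 3×L, and 2×G: price 29 ≤ 29, reach 1·4 + 3·7 + 2·8 = 41.
Best is 44.

44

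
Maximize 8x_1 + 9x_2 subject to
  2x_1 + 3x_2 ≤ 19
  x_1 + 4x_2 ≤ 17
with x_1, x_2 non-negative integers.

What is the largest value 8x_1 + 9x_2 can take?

Relaxing integrality, the LP optimum is 76.00 at (x_1,x_2) = (9.5, 0), which is not an integer point.
(x_1,x_2)=(8,1): 2·8+3·1=19≤19, 1·8+4·1=12≤17, objective 73.
(x_1,x_2)=(9,0): 2·9+3·0=18≤19, 1·9+4·0=9≤17, objective 72.
(x_1,x_2)=(7,1): 2·7+3·1=17≤19, 1·7+4·1=11≤17, objective 65.
(x_1,x_2)=(8,0): 2·8+3·0=16≤19, 1·8+4·0=8≤17, objective 64.
No feasible integer point exceeds 73.

73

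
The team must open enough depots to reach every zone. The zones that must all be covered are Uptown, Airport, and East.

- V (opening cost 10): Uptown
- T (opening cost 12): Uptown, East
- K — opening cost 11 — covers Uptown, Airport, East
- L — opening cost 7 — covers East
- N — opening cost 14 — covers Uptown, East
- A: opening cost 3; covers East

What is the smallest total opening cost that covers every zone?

The greedy cost-per-new-zone heuristic would pick A and K for 14, but a cheaper cover exists.
K alone covers Uptown, Airport, East — every zone.
Total opening cost: 11.
No cover costs less than 11.

11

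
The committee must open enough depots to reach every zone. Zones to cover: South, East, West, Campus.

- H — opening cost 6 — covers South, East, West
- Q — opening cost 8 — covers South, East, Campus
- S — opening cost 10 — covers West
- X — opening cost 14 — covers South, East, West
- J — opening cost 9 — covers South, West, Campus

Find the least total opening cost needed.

Choose H and Q: together they cover South, East, West, Campus — every zone.
Total opening cost: 6 + 8 = 14.
No cover costs less than 14.

14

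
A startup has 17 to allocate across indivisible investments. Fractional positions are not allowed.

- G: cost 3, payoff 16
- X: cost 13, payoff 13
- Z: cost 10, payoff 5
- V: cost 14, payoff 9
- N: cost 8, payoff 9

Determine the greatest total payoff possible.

29

Take G and X: cost 3 + 13 = 16 ≤ 17, payoff 16 + 13 = 29.
No other feasible combination does better.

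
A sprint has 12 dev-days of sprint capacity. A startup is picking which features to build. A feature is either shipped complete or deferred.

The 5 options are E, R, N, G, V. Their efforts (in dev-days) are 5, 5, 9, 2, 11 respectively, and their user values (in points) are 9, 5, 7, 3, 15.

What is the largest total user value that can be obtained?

17

Take E, R, and G: effort 5 + 5 + 2 = 12 ≤ 12, user value 9 + 5 + 3 = 17.
No other feasible combination does better.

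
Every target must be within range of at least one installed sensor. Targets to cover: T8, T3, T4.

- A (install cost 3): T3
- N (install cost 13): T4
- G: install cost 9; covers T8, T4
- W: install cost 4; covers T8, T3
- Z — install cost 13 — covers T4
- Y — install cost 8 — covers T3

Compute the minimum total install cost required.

12

The greedy cost-per-new-target heuristic would pick W and G for 13, but a cheaper cover exists.
Choose A and G: together they cover T8, T3, T4 — every target.
Total install cost: 3 + 9 = 12.
No cover costs less than 12.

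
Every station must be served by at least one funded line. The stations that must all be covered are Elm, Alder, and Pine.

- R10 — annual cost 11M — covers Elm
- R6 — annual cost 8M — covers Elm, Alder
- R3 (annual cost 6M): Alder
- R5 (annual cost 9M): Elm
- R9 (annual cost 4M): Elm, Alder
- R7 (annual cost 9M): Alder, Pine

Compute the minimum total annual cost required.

13

Choose R9 and R7: together they cover Elm, Alder, Pine — every station.
Total annual cost: 4 + 9 = 13.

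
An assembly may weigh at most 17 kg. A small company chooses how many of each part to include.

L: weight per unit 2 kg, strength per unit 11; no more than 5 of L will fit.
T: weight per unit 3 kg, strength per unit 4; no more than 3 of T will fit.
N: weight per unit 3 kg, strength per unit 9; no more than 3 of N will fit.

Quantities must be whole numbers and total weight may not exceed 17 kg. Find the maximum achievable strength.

L has the best ratio (11/2); taking only L gives at most 5×11 = 55 (stopped by the supply cap of 5).
Mixing does better — 5×L and 2×N: weight 16 ≤ 17, strength 5·11 + 2·9 = 73.

73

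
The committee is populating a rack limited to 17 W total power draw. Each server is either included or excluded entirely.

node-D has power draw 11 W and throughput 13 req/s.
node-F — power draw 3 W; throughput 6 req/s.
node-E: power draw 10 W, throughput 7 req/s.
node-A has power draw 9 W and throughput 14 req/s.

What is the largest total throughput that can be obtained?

20

Allowing fractional choices, the relaxed optimum would be about 25.9, but servers are indivisible.
node-D + node-F: power draw 11 + 3 = 14 ≤ 17, throughput 13 + 6 = 19.
node-A: power draw 9 ≤ 17, throughput 14.
node-F + node-A: power draw 3 + 9 = 12 ≤ 17, throughput 6 + 14 = 20.
Best is node-F and node-A with total throughput 20.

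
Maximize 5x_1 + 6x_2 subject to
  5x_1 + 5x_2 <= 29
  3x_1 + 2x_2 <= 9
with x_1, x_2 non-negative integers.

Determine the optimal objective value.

(x_1,x_2)=(0,4) is feasible, giving 24.
(x_1,x_2)=(1,3) is feasible, giving 23.
The best lattice point is (0,4), giving 24.

24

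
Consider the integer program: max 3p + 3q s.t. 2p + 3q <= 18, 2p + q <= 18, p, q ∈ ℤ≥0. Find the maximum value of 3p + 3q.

(p,q)=(9,0): 2·9+3·0=18≤18, 2·9+1·0=18≤18, objective 27.
(p,q)=(8,0): 2·8+3·0=16≤18, 2·8+1·0=16≤18, objective 24.
Maximum is 27 at (p,q)=(9,0).

27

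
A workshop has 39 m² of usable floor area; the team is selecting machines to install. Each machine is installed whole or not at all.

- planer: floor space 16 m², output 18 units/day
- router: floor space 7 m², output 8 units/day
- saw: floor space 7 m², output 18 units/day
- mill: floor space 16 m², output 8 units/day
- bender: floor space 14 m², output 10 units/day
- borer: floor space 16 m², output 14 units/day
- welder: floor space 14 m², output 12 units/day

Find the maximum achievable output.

50

planer + saw + welder: floor space 16 + 7 + 14 = 37 ≤ 39, output 18 + 18 + 12 = 48.
planer + saw + borer: floor space 16 + 7 + 16 = 39 ≤ 39, output 18 + 18 + 14 = 50.
Best is planer, saw, and borer with total output 50.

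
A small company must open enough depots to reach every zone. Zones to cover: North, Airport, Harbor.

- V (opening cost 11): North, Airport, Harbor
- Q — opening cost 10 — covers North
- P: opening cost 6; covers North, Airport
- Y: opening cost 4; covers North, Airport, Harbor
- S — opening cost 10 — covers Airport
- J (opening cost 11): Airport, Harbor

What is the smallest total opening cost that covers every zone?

This is a weighted set-cover instance.
Y alone covers North, Airport, Harbor — every zone.
Total opening cost: 4.
No cover costs less than 4.

4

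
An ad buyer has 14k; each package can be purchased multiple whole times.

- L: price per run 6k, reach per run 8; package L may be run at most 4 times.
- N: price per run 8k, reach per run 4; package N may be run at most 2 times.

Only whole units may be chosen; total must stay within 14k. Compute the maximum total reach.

This is a bounded integer knapsack.
Take 2×L: price 12 ≤ 14, reach 2·8 = 16.
No other integer combination yields more.

16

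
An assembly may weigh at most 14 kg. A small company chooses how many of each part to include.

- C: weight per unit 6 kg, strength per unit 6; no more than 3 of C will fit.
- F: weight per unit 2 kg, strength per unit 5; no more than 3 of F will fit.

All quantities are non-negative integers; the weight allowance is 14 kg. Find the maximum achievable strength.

21

F has the best ratio (5/2); taking only F gives at most 3×5 = 15 (stopped by the supply cap of 3).
Mixing does better — 1×C and 3×F: weight 12 ≤ 14, strength 1·6 + 3·5 = 21.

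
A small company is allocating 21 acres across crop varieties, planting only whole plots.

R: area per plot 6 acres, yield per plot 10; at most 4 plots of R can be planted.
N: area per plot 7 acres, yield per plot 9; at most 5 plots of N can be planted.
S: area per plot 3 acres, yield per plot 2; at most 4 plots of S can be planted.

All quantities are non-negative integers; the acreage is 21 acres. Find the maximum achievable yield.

Take 3×R and 1×S: area 21 ≤ 21, yield 3·10 + 1·2 = 32.
No other integer combination yields more.

32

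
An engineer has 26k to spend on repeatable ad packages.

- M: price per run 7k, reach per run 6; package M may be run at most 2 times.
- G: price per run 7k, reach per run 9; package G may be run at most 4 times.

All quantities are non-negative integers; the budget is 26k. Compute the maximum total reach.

Take 3×G: price 21 ≤ 26, reach 3·9 = 27.
No other integer combination yields more.

27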